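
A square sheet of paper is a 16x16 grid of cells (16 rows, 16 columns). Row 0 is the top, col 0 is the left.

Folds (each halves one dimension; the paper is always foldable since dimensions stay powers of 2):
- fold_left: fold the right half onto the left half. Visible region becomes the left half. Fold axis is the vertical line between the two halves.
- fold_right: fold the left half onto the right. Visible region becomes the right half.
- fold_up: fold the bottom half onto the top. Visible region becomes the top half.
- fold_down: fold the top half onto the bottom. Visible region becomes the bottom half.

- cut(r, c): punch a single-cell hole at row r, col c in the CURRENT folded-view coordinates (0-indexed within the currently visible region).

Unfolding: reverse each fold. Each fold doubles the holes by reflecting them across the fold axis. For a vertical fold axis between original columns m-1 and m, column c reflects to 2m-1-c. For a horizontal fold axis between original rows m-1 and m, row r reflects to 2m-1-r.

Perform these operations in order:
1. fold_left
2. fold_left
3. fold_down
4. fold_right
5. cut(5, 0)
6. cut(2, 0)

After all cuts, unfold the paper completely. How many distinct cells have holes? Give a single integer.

Op 1 fold_left: fold axis v@8; visible region now rows[0,16) x cols[0,8) = 16x8
Op 2 fold_left: fold axis v@4; visible region now rows[0,16) x cols[0,4) = 16x4
Op 3 fold_down: fold axis h@8; visible region now rows[8,16) x cols[0,4) = 8x4
Op 4 fold_right: fold axis v@2; visible region now rows[8,16) x cols[2,4) = 8x2
Op 5 cut(5, 0): punch at orig (13,2); cuts so far [(13, 2)]; region rows[8,16) x cols[2,4) = 8x2
Op 6 cut(2, 0): punch at orig (10,2); cuts so far [(10, 2), (13, 2)]; region rows[8,16) x cols[2,4) = 8x2
Unfold 1 (reflect across v@2): 4 holes -> [(10, 1), (10, 2), (13, 1), (13, 2)]
Unfold 2 (reflect across h@8): 8 holes -> [(2, 1), (2, 2), (5, 1), (5, 2), (10, 1), (10, 2), (13, 1), (13, 2)]
Unfold 3 (reflect across v@4): 16 holes -> [(2, 1), (2, 2), (2, 5), (2, 6), (5, 1), (5, 2), (5, 5), (5, 6), (10, 1), (10, 2), (10, 5), (10, 6), (13, 1), (13, 2), (13, 5), (13, 6)]
Unfold 4 (reflect across v@8): 32 holes -> [(2, 1), (2, 2), (2, 5), (2, 6), (2, 9), (2, 10), (2, 13), (2, 14), (5, 1), (5, 2), (5, 5), (5, 6), (5, 9), (5, 10), (5, 13), (5, 14), (10, 1), (10, 2), (10, 5), (10, 6), (10, 9), (10, 10), (10, 13), (10, 14), (13, 1), (13, 2), (13, 5), (13, 6), (13, 9), (13, 10), (13, 13), (13, 14)]

Answer: 32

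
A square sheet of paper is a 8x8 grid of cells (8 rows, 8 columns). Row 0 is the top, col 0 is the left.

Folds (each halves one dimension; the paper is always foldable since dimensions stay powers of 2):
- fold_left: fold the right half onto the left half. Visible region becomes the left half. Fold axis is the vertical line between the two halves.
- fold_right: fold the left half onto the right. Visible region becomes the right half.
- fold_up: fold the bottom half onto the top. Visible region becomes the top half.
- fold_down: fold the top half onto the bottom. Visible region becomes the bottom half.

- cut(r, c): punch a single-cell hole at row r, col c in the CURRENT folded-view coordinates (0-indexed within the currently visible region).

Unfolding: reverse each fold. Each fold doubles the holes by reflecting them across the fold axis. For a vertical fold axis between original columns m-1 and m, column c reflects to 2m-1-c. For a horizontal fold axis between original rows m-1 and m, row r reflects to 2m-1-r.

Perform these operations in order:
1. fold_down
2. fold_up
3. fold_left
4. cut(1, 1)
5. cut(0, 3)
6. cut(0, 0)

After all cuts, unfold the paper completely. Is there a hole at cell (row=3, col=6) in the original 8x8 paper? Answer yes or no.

Answer: no

Derivation:
Op 1 fold_down: fold axis h@4; visible region now rows[4,8) x cols[0,8) = 4x8
Op 2 fold_up: fold axis h@6; visible region now rows[4,6) x cols[0,8) = 2x8
Op 3 fold_left: fold axis v@4; visible region now rows[4,6) x cols[0,4) = 2x4
Op 4 cut(1, 1): punch at orig (5,1); cuts so far [(5, 1)]; region rows[4,6) x cols[0,4) = 2x4
Op 5 cut(0, 3): punch at orig (4,3); cuts so far [(4, 3), (5, 1)]; region rows[4,6) x cols[0,4) = 2x4
Op 6 cut(0, 0): punch at orig (4,0); cuts so far [(4, 0), (4, 3), (5, 1)]; region rows[4,6) x cols[0,4) = 2x4
Unfold 1 (reflect across v@4): 6 holes -> [(4, 0), (4, 3), (4, 4), (4, 7), (5, 1), (5, 6)]
Unfold 2 (reflect across h@6): 12 holes -> [(4, 0), (4, 3), (4, 4), (4, 7), (5, 1), (5, 6), (6, 1), (6, 6), (7, 0), (7, 3), (7, 4), (7, 7)]
Unfold 3 (reflect across h@4): 24 holes -> [(0, 0), (0, 3), (0, 4), (0, 7), (1, 1), (1, 6), (2, 1), (2, 6), (3, 0), (3, 3), (3, 4), (3, 7), (4, 0), (4, 3), (4, 4), (4, 7), (5, 1), (5, 6), (6, 1), (6, 6), (7, 0), (7, 3), (7, 4), (7, 7)]
Holes: [(0, 0), (0, 3), (0, 4), (0, 7), (1, 1), (1, 6), (2, 1), (2, 6), (3, 0), (3, 3), (3, 4), (3, 7), (4, 0), (4, 3), (4, 4), (4, 7), (5, 1), (5, 6), (6, 1), (6, 6), (7, 0), (7, 3), (7, 4), (7, 7)]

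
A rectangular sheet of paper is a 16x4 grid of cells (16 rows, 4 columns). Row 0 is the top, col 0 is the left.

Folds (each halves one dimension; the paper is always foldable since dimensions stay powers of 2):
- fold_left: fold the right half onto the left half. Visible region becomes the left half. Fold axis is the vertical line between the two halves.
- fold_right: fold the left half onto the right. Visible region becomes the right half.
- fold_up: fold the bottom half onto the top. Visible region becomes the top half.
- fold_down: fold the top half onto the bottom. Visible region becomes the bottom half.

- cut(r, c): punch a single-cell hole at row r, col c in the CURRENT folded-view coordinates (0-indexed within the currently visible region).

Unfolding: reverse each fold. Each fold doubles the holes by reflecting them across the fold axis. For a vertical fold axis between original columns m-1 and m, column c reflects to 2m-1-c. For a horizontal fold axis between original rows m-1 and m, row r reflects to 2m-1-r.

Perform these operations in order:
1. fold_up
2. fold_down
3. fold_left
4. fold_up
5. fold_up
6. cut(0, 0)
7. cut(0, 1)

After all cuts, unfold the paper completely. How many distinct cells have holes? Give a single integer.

Answer: 64

Derivation:
Op 1 fold_up: fold axis h@8; visible region now rows[0,8) x cols[0,4) = 8x4
Op 2 fold_down: fold axis h@4; visible region now rows[4,8) x cols[0,4) = 4x4
Op 3 fold_left: fold axis v@2; visible region now rows[4,8) x cols[0,2) = 4x2
Op 4 fold_up: fold axis h@6; visible region now rows[4,6) x cols[0,2) = 2x2
Op 5 fold_up: fold axis h@5; visible region now rows[4,5) x cols[0,2) = 1x2
Op 6 cut(0, 0): punch at orig (4,0); cuts so far [(4, 0)]; region rows[4,5) x cols[0,2) = 1x2
Op 7 cut(0, 1): punch at orig (4,1); cuts so far [(4, 0), (4, 1)]; region rows[4,5) x cols[0,2) = 1x2
Unfold 1 (reflect across h@5): 4 holes -> [(4, 0), (4, 1), (5, 0), (5, 1)]
Unfold 2 (reflect across h@6): 8 holes -> [(4, 0), (4, 1), (5, 0), (5, 1), (6, 0), (6, 1), (7, 0), (7, 1)]
Unfold 3 (reflect across v@2): 16 holes -> [(4, 0), (4, 1), (4, 2), (4, 3), (5, 0), (5, 1), (5, 2), (5, 3), (6, 0), (6, 1), (6, 2), (6, 3), (7, 0), (7, 1), (7, 2), (7, 3)]
Unfold 4 (reflect across h@4): 32 holes -> [(0, 0), (0, 1), (0, 2), (0, 3), (1, 0), (1, 1), (1, 2), (1, 3), (2, 0), (2, 1), (2, 2), (2, 3), (3, 0), (3, 1), (3, 2), (3, 3), (4, 0), (4, 1), (4, 2), (4, 3), (5, 0), (5, 1), (5, 2), (5, 3), (6, 0), (6, 1), (6, 2), (6, 3), (7, 0), (7, 1), (7, 2), (7, 3)]
Unfold 5 (reflect across h@8): 64 holes -> [(0, 0), (0, 1), (0, 2), (0, 3), (1, 0), (1, 1), (1, 2), (1, 3), (2, 0), (2, 1), (2, 2), (2, 3), (3, 0), (3, 1), (3, 2), (3, 3), (4, 0), (4, 1), (4, 2), (4, 3), (5, 0), (5, 1), (5, 2), (5, 3), (6, 0), (6, 1), (6, 2), (6, 3), (7, 0), (7, 1), (7, 2), (7, 3), (8, 0), (8, 1), (8, 2), (8, 3), (9, 0), (9, 1), (9, 2), (9, 3), (10, 0), (10, 1), (10, 2), (10, 3), (11, 0), (11, 1), (11, 2), (11, 3), (12, 0), (12, 1), (12, 2), (12, 3), (13, 0), (13, 1), (13, 2), (13, 3), (14, 0), (14, 1), (14, 2), (14, 3), (15, 0), (15, 1), (15, 2), (15, 3)]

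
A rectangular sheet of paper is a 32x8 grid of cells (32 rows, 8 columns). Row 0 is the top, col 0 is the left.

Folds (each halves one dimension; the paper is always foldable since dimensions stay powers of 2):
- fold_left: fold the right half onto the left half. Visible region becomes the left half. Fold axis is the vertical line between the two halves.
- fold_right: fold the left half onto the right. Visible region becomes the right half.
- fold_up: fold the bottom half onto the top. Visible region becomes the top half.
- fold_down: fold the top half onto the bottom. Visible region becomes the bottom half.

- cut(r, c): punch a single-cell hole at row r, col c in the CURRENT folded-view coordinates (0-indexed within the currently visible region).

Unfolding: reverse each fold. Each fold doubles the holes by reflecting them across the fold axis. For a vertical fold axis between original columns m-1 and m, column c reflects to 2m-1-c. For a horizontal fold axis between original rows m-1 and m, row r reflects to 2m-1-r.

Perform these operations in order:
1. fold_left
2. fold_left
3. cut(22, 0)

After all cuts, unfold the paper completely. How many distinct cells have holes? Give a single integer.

Answer: 4

Derivation:
Op 1 fold_left: fold axis v@4; visible region now rows[0,32) x cols[0,4) = 32x4
Op 2 fold_left: fold axis v@2; visible region now rows[0,32) x cols[0,2) = 32x2
Op 3 cut(22, 0): punch at orig (22,0); cuts so far [(22, 0)]; region rows[0,32) x cols[0,2) = 32x2
Unfold 1 (reflect across v@2): 2 holes -> [(22, 0), (22, 3)]
Unfold 2 (reflect across v@4): 4 holes -> [(22, 0), (22, 3), (22, 4), (22, 7)]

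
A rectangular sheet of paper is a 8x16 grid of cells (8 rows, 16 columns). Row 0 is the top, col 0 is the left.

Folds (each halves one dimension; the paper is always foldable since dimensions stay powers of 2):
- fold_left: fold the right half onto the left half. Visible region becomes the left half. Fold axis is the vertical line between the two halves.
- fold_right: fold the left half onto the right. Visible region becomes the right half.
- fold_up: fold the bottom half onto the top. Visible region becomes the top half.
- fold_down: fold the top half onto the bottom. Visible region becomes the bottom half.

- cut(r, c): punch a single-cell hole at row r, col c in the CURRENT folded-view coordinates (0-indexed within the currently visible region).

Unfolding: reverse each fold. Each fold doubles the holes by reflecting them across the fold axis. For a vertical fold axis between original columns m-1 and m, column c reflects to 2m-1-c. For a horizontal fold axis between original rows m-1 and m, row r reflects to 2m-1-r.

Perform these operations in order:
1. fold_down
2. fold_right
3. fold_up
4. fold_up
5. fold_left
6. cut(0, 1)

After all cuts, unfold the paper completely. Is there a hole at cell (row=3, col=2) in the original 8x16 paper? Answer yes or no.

Answer: no

Derivation:
Op 1 fold_down: fold axis h@4; visible region now rows[4,8) x cols[0,16) = 4x16
Op 2 fold_right: fold axis v@8; visible region now rows[4,8) x cols[8,16) = 4x8
Op 3 fold_up: fold axis h@6; visible region now rows[4,6) x cols[8,16) = 2x8
Op 4 fold_up: fold axis h@5; visible region now rows[4,5) x cols[8,16) = 1x8
Op 5 fold_left: fold axis v@12; visible region now rows[4,5) x cols[8,12) = 1x4
Op 6 cut(0, 1): punch at orig (4,9); cuts so far [(4, 9)]; region rows[4,5) x cols[8,12) = 1x4
Unfold 1 (reflect across v@12): 2 holes -> [(4, 9), (4, 14)]
Unfold 2 (reflect across h@5): 4 holes -> [(4, 9), (4, 14), (5, 9), (5, 14)]
Unfold 3 (reflect across h@6): 8 holes -> [(4, 9), (4, 14), (5, 9), (5, 14), (6, 9), (6, 14), (7, 9), (7, 14)]
Unfold 4 (reflect across v@8): 16 holes -> [(4, 1), (4, 6), (4, 9), (4, 14), (5, 1), (5, 6), (5, 9), (5, 14), (6, 1), (6, 6), (6, 9), (6, 14), (7, 1), (7, 6), (7, 9), (7, 14)]
Unfold 5 (reflect across h@4): 32 holes -> [(0, 1), (0, 6), (0, 9), (0, 14), (1, 1), (1, 6), (1, 9), (1, 14), (2, 1), (2, 6), (2, 9), (2, 14), (3, 1), (3, 6), (3, 9), (3, 14), (4, 1), (4, 6), (4, 9), (4, 14), (5, 1), (5, 6), (5, 9), (5, 14), (6, 1), (6, 6), (6, 9), (6, 14), (7, 1), (7, 6), (7, 9), (7, 14)]
Holes: [(0, 1), (0, 6), (0, 9), (0, 14), (1, 1), (1, 6), (1, 9), (1, 14), (2, 1), (2, 6), (2, 9), (2, 14), (3, 1), (3, 6), (3, 9), (3, 14), (4, 1), (4, 6), (4, 9), (4, 14), (5, 1), (5, 6), (5, 9), (5, 14), (6, 1), (6, 6), (6, 9), (6, 14), (7, 1), (7, 6), (7, 9), (7, 14)]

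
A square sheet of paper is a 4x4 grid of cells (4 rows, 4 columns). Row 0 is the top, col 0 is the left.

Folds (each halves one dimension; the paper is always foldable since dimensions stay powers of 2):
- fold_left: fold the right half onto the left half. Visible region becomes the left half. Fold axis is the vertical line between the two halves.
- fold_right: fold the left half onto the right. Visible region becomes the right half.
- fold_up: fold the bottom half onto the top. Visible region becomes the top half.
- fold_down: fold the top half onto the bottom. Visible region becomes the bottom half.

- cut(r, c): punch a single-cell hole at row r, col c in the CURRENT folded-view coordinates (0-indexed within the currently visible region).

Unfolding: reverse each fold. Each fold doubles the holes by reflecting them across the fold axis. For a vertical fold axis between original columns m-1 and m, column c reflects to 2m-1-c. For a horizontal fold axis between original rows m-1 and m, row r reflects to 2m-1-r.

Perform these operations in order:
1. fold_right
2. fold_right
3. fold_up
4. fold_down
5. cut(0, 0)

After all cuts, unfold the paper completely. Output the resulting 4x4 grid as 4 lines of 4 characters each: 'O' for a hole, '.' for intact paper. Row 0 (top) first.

Op 1 fold_right: fold axis v@2; visible region now rows[0,4) x cols[2,4) = 4x2
Op 2 fold_right: fold axis v@3; visible region now rows[0,4) x cols[3,4) = 4x1
Op 3 fold_up: fold axis h@2; visible region now rows[0,2) x cols[3,4) = 2x1
Op 4 fold_down: fold axis h@1; visible region now rows[1,2) x cols[3,4) = 1x1
Op 5 cut(0, 0): punch at orig (1,3); cuts so far [(1, 3)]; region rows[1,2) x cols[3,4) = 1x1
Unfold 1 (reflect across h@1): 2 holes -> [(0, 3), (1, 3)]
Unfold 2 (reflect across h@2): 4 holes -> [(0, 3), (1, 3), (2, 3), (3, 3)]
Unfold 3 (reflect across v@3): 8 holes -> [(0, 2), (0, 3), (1, 2), (1, 3), (2, 2), (2, 3), (3, 2), (3, 3)]
Unfold 4 (reflect across v@2): 16 holes -> [(0, 0), (0, 1), (0, 2), (0, 3), (1, 0), (1, 1), (1, 2), (1, 3), (2, 0), (2, 1), (2, 2), (2, 3), (3, 0), (3, 1), (3, 2), (3, 3)]

Answer: OOOO
OOOO
OOOO
OOOO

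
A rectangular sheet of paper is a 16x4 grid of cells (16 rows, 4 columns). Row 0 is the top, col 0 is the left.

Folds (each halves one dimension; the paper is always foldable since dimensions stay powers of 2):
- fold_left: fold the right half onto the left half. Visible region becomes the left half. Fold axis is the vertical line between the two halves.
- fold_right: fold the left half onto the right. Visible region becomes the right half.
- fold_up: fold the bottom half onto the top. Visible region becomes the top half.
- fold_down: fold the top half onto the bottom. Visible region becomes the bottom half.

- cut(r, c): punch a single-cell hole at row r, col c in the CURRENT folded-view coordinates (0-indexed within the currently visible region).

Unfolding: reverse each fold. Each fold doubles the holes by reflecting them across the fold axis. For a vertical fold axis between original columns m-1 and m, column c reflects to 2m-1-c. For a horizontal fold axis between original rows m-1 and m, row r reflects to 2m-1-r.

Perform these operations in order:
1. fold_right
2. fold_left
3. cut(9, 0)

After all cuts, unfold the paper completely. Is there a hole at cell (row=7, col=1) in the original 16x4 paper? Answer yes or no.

Answer: no

Derivation:
Op 1 fold_right: fold axis v@2; visible region now rows[0,16) x cols[2,4) = 16x2
Op 2 fold_left: fold axis v@3; visible region now rows[0,16) x cols[2,3) = 16x1
Op 3 cut(9, 0): punch at orig (9,2); cuts so far [(9, 2)]; region rows[0,16) x cols[2,3) = 16x1
Unfold 1 (reflect across v@3): 2 holes -> [(9, 2), (9, 3)]
Unfold 2 (reflect across v@2): 4 holes -> [(9, 0), (9, 1), (9, 2), (9, 3)]
Holes: [(9, 0), (9, 1), (9, 2), (9, 3)]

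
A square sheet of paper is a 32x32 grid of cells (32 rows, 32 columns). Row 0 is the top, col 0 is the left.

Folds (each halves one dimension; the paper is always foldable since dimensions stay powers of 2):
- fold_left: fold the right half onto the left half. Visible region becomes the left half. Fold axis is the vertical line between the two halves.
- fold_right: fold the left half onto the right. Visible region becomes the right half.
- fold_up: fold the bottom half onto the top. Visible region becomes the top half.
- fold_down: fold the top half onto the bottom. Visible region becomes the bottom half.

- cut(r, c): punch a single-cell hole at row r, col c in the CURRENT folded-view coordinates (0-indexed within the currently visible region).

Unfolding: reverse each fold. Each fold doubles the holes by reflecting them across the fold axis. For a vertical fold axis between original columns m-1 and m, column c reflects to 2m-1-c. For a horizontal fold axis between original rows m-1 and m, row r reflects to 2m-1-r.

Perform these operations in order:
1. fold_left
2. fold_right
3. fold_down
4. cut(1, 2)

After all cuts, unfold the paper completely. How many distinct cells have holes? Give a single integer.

Answer: 8

Derivation:
Op 1 fold_left: fold axis v@16; visible region now rows[0,32) x cols[0,16) = 32x16
Op 2 fold_right: fold axis v@8; visible region now rows[0,32) x cols[8,16) = 32x8
Op 3 fold_down: fold axis h@16; visible region now rows[16,32) x cols[8,16) = 16x8
Op 4 cut(1, 2): punch at orig (17,10); cuts so far [(17, 10)]; region rows[16,32) x cols[8,16) = 16x8
Unfold 1 (reflect across h@16): 2 holes -> [(14, 10), (17, 10)]
Unfold 2 (reflect across v@8): 4 holes -> [(14, 5), (14, 10), (17, 5), (17, 10)]
Unfold 3 (reflect across v@16): 8 holes -> [(14, 5), (14, 10), (14, 21), (14, 26), (17, 5), (17, 10), (17, 21), (17, 26)]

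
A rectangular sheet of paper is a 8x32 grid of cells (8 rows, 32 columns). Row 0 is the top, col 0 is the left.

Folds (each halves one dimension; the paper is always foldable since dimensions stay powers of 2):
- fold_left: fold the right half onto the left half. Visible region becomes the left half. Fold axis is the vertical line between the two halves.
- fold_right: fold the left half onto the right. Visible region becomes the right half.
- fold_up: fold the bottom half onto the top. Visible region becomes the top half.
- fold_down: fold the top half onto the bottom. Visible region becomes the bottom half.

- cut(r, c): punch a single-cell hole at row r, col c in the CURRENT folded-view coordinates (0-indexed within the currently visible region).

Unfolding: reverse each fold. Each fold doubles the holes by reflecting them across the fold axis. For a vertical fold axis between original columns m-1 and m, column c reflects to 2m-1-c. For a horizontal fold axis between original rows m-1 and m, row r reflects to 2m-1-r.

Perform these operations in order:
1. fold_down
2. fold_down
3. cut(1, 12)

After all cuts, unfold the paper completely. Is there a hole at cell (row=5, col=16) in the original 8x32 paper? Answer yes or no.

Op 1 fold_down: fold axis h@4; visible region now rows[4,8) x cols[0,32) = 4x32
Op 2 fold_down: fold axis h@6; visible region now rows[6,8) x cols[0,32) = 2x32
Op 3 cut(1, 12): punch at orig (7,12); cuts so far [(7, 12)]; region rows[6,8) x cols[0,32) = 2x32
Unfold 1 (reflect across h@6): 2 holes -> [(4, 12), (7, 12)]
Unfold 2 (reflect across h@4): 4 holes -> [(0, 12), (3, 12), (4, 12), (7, 12)]
Holes: [(0, 12), (3, 12), (4, 12), (7, 12)]

Answer: no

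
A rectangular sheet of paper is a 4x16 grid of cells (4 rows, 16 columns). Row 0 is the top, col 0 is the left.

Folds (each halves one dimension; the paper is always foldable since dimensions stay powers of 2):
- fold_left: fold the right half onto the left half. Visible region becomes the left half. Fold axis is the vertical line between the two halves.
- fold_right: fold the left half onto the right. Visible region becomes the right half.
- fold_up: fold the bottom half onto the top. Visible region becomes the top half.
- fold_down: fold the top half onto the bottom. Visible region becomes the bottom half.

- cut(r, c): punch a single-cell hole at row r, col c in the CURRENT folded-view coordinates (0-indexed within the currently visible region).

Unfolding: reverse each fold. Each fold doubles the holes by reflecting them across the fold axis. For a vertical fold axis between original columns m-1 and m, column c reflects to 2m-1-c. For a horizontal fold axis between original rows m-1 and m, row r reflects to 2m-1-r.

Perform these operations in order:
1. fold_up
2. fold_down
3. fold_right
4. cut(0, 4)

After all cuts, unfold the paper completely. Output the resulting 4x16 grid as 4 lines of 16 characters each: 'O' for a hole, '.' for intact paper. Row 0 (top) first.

Op 1 fold_up: fold axis h@2; visible region now rows[0,2) x cols[0,16) = 2x16
Op 2 fold_down: fold axis h@1; visible region now rows[1,2) x cols[0,16) = 1x16
Op 3 fold_right: fold axis v@8; visible region now rows[1,2) x cols[8,16) = 1x8
Op 4 cut(0, 4): punch at orig (1,12); cuts so far [(1, 12)]; region rows[1,2) x cols[8,16) = 1x8
Unfold 1 (reflect across v@8): 2 holes -> [(1, 3), (1, 12)]
Unfold 2 (reflect across h@1): 4 holes -> [(0, 3), (0, 12), (1, 3), (1, 12)]
Unfold 3 (reflect across h@2): 8 holes -> [(0, 3), (0, 12), (1, 3), (1, 12), (2, 3), (2, 12), (3, 3), (3, 12)]

Answer: ...O........O...
...O........O...
...O........O...
...O........O...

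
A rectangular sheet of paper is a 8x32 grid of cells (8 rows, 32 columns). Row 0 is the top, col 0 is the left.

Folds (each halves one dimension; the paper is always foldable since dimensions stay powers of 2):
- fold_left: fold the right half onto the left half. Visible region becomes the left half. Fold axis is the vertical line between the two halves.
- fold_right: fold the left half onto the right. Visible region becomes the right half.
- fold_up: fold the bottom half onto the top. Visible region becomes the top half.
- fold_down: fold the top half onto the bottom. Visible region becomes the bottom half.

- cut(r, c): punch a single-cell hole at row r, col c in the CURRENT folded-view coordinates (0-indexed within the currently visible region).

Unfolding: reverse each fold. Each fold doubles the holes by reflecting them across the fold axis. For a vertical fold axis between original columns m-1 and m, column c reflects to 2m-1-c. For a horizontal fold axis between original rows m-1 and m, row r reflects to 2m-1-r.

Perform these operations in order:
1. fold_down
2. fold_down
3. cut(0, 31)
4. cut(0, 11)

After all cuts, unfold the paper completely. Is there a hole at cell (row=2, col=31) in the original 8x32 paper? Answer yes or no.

Answer: yes

Derivation:
Op 1 fold_down: fold axis h@4; visible region now rows[4,8) x cols[0,32) = 4x32
Op 2 fold_down: fold axis h@6; visible region now rows[6,8) x cols[0,32) = 2x32
Op 3 cut(0, 31): punch at orig (6,31); cuts so far [(6, 31)]; region rows[6,8) x cols[0,32) = 2x32
Op 4 cut(0, 11): punch at orig (6,11); cuts so far [(6, 11), (6, 31)]; region rows[6,8) x cols[0,32) = 2x32
Unfold 1 (reflect across h@6): 4 holes -> [(5, 11), (5, 31), (6, 11), (6, 31)]
Unfold 2 (reflect across h@4): 8 holes -> [(1, 11), (1, 31), (2, 11), (2, 31), (5, 11), (5, 31), (6, 11), (6, 31)]
Holes: [(1, 11), (1, 31), (2, 11), (2, 31), (5, 11), (5, 31), (6, 11), (6, 31)]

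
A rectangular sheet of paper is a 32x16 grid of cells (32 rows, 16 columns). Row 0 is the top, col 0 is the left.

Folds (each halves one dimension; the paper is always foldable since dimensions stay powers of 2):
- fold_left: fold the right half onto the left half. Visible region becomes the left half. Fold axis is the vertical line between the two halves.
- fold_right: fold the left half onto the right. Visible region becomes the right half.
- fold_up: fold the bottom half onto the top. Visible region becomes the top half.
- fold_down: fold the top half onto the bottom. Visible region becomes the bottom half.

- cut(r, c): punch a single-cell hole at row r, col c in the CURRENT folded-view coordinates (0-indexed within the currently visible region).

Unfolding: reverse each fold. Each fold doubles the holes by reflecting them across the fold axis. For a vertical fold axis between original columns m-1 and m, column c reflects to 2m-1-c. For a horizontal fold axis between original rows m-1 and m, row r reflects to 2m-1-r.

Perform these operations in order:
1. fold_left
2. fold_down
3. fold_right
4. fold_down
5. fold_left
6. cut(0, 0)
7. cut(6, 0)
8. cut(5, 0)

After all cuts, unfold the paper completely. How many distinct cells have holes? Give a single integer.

Answer: 96

Derivation:
Op 1 fold_left: fold axis v@8; visible region now rows[0,32) x cols[0,8) = 32x8
Op 2 fold_down: fold axis h@16; visible region now rows[16,32) x cols[0,8) = 16x8
Op 3 fold_right: fold axis v@4; visible region now rows[16,32) x cols[4,8) = 16x4
Op 4 fold_down: fold axis h@24; visible region now rows[24,32) x cols[4,8) = 8x4
Op 5 fold_left: fold axis v@6; visible region now rows[24,32) x cols[4,6) = 8x2
Op 6 cut(0, 0): punch at orig (24,4); cuts so far [(24, 4)]; region rows[24,32) x cols[4,6) = 8x2
Op 7 cut(6, 0): punch at orig (30,4); cuts so far [(24, 4), (30, 4)]; region rows[24,32) x cols[4,6) = 8x2
Op 8 cut(5, 0): punch at orig (29,4); cuts so far [(24, 4), (29, 4), (30, 4)]; region rows[24,32) x cols[4,6) = 8x2
Unfold 1 (reflect across v@6): 6 holes -> [(24, 4), (24, 7), (29, 4), (29, 7), (30, 4), (30, 7)]
Unfold 2 (reflect across h@24): 12 holes -> [(17, 4), (17, 7), (18, 4), (18, 7), (23, 4), (23, 7), (24, 4), (24, 7), (29, 4), (29, 7), (30, 4), (30, 7)]
Unfold 3 (reflect across v@4): 24 holes -> [(17, 0), (17, 3), (17, 4), (17, 7), (18, 0), (18, 3), (18, 4), (18, 7), (23, 0), (23, 3), (23, 4), (23, 7), (24, 0), (24, 3), (24, 4), (24, 7), (29, 0), (29, 3), (29, 4), (29, 7), (30, 0), (30, 3), (30, 4), (30, 7)]
Unfold 4 (reflect across h@16): 48 holes -> [(1, 0), (1, 3), (1, 4), (1, 7), (2, 0), (2, 3), (2, 4), (2, 7), (7, 0), (7, 3), (7, 4), (7, 7), (8, 0), (8, 3), (8, 4), (8, 7), (13, 0), (13, 3), (13, 4), (13, 7), (14, 0), (14, 3), (14, 4), (14, 7), (17, 0), (17, 3), (17, 4), (17, 7), (18, 0), (18, 3), (18, 4), (18, 7), (23, 0), (23, 3), (23, 4), (23, 7), (24, 0), (24, 3), (24, 4), (24, 7), (29, 0), (29, 3), (29, 4), (29, 7), (30, 0), (30, 3), (30, 4), (30, 7)]
Unfold 5 (reflect across v@8): 96 holes -> [(1, 0), (1, 3), (1, 4), (1, 7), (1, 8), (1, 11), (1, 12), (1, 15), (2, 0), (2, 3), (2, 4), (2, 7), (2, 8), (2, 11), (2, 12), (2, 15), (7, 0), (7, 3), (7, 4), (7, 7), (7, 8), (7, 11), (7, 12), (7, 15), (8, 0), (8, 3), (8, 4), (8, 7), (8, 8), (8, 11), (8, 12), (8, 15), (13, 0), (13, 3), (13, 4), (13, 7), (13, 8), (13, 11), (13, 12), (13, 15), (14, 0), (14, 3), (14, 4), (14, 7), (14, 8), (14, 11), (14, 12), (14, 15), (17, 0), (17, 3), (17, 4), (17, 7), (17, 8), (17, 11), (17, 12), (17, 15), (18, 0), (18, 3), (18, 4), (18, 7), (18, 8), (18, 11), (18, 12), (18, 15), (23, 0), (23, 3), (23, 4), (23, 7), (23, 8), (23, 11), (23, 12), (23, 15), (24, 0), (24, 3), (24, 4), (24, 7), (24, 8), (24, 11), (24, 12), (24, 15), (29, 0), (29, 3), (29, 4), (29, 7), (29, 8), (29, 11), (29, 12), (29, 15), (30, 0), (30, 3), (30, 4), (30, 7), (30, 8), (30, 11), (30, 12), (30, 15)]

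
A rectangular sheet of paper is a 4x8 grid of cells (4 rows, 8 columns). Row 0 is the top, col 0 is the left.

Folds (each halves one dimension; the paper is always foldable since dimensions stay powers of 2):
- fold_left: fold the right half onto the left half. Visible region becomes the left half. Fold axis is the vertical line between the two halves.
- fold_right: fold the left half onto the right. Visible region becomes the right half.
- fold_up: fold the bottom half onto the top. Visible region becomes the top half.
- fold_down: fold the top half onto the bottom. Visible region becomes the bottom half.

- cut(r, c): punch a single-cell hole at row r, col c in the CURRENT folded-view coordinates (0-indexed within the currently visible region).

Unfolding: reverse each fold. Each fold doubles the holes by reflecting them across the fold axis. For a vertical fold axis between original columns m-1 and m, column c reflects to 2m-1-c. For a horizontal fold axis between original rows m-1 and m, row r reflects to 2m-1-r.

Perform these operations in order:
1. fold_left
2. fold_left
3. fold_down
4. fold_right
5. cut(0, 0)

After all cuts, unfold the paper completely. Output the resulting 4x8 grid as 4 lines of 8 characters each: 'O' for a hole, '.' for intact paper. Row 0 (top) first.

Answer: ........
OOOOOOOO
OOOOOOOO
........

Derivation:
Op 1 fold_left: fold axis v@4; visible region now rows[0,4) x cols[0,4) = 4x4
Op 2 fold_left: fold axis v@2; visible region now rows[0,4) x cols[0,2) = 4x2
Op 3 fold_down: fold axis h@2; visible region now rows[2,4) x cols[0,2) = 2x2
Op 4 fold_right: fold axis v@1; visible region now rows[2,4) x cols[1,2) = 2x1
Op 5 cut(0, 0): punch at orig (2,1); cuts so far [(2, 1)]; region rows[2,4) x cols[1,2) = 2x1
Unfold 1 (reflect across v@1): 2 holes -> [(2, 0), (2, 1)]
Unfold 2 (reflect across h@2): 4 holes -> [(1, 0), (1, 1), (2, 0), (2, 1)]
Unfold 3 (reflect across v@2): 8 holes -> [(1, 0), (1, 1), (1, 2), (1, 3), (2, 0), (2, 1), (2, 2), (2, 3)]
Unfold 4 (reflect across v@4): 16 holes -> [(1, 0), (1, 1), (1, 2), (1, 3), (1, 4), (1, 5), (1, 6), (1, 7), (2, 0), (2, 1), (2, 2), (2, 3), (2, 4), (2, 5), (2, 6), (2, 7)]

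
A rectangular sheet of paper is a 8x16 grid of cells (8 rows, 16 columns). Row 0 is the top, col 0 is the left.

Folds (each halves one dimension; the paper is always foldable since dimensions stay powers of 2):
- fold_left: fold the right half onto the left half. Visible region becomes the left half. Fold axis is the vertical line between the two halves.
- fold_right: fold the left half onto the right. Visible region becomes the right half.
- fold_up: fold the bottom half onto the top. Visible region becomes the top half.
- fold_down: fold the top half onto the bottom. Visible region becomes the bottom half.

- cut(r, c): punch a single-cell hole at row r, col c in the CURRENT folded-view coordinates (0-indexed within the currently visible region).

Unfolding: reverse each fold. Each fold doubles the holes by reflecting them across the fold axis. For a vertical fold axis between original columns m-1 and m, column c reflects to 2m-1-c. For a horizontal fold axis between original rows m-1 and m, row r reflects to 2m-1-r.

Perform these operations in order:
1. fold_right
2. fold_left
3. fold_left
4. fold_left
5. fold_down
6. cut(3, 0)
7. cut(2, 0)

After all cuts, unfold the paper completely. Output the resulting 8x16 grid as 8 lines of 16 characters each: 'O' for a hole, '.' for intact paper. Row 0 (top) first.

Op 1 fold_right: fold axis v@8; visible region now rows[0,8) x cols[8,16) = 8x8
Op 2 fold_left: fold axis v@12; visible region now rows[0,8) x cols[8,12) = 8x4
Op 3 fold_left: fold axis v@10; visible region now rows[0,8) x cols[8,10) = 8x2
Op 4 fold_left: fold axis v@9; visible region now rows[0,8) x cols[8,9) = 8x1
Op 5 fold_down: fold axis h@4; visible region now rows[4,8) x cols[8,9) = 4x1
Op 6 cut(3, 0): punch at orig (7,8); cuts so far [(7, 8)]; region rows[4,8) x cols[8,9) = 4x1
Op 7 cut(2, 0): punch at orig (6,8); cuts so far [(6, 8), (7, 8)]; region rows[4,8) x cols[8,9) = 4x1
Unfold 1 (reflect across h@4): 4 holes -> [(0, 8), (1, 8), (6, 8), (7, 8)]
Unfold 2 (reflect across v@9): 8 holes -> [(0, 8), (0, 9), (1, 8), (1, 9), (6, 8), (6, 9), (7, 8), (7, 9)]
Unfold 3 (reflect across v@10): 16 holes -> [(0, 8), (0, 9), (0, 10), (0, 11), (1, 8), (1, 9), (1, 10), (1, 11), (6, 8), (6, 9), (6, 10), (6, 11), (7, 8), (7, 9), (7, 10), (7, 11)]
Unfold 4 (reflect across v@12): 32 holes -> [(0, 8), (0, 9), (0, 10), (0, 11), (0, 12), (0, 13), (0, 14), (0, 15), (1, 8), (1, 9), (1, 10), (1, 11), (1, 12), (1, 13), (1, 14), (1, 15), (6, 8), (6, 9), (6, 10), (6, 11), (6, 12), (6, 13), (6, 14), (6, 15), (7, 8), (7, 9), (7, 10), (7, 11), (7, 12), (7, 13), (7, 14), (7, 15)]
Unfold 5 (reflect across v@8): 64 holes -> [(0, 0), (0, 1), (0, 2), (0, 3), (0, 4), (0, 5), (0, 6), (0, 7), (0, 8), (0, 9), (0, 10), (0, 11), (0, 12), (0, 13), (0, 14), (0, 15), (1, 0), (1, 1), (1, 2), (1, 3), (1, 4), (1, 5), (1, 6), (1, 7), (1, 8), (1, 9), (1, 10), (1, 11), (1, 12), (1, 13), (1, 14), (1, 15), (6, 0), (6, 1), (6, 2), (6, 3), (6, 4), (6, 5), (6, 6), (6, 7), (6, 8), (6, 9), (6, 10), (6, 11), (6, 12), (6, 13), (6, 14), (6, 15), (7, 0), (7, 1), (7, 2), (7, 3), (7, 4), (7, 5), (7, 6), (7, 7), (7, 8), (7, 9), (7, 10), (7, 11), (7, 12), (7, 13), (7, 14), (7, 15)]

Answer: OOOOOOOOOOOOOOOO
OOOOOOOOOOOOOOOO
................
................
................
................
OOOOOOOOOOOOOOOO
OOOOOOOOOOOOOOOO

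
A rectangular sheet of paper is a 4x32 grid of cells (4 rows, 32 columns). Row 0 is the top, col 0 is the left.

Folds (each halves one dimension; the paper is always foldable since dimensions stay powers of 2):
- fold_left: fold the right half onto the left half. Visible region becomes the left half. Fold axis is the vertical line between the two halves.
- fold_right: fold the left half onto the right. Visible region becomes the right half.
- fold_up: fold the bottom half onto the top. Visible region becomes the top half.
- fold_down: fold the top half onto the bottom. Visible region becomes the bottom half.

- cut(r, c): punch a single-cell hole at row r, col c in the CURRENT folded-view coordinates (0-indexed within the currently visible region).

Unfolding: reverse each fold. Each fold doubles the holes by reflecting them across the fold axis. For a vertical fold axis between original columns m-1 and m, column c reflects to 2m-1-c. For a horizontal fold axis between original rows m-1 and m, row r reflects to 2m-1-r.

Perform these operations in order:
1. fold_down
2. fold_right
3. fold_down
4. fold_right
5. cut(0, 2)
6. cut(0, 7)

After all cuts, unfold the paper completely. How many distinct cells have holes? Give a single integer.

Op 1 fold_down: fold axis h@2; visible region now rows[2,4) x cols[0,32) = 2x32
Op 2 fold_right: fold axis v@16; visible region now rows[2,4) x cols[16,32) = 2x16
Op 3 fold_down: fold axis h@3; visible region now rows[3,4) x cols[16,32) = 1x16
Op 4 fold_right: fold axis v@24; visible region now rows[3,4) x cols[24,32) = 1x8
Op 5 cut(0, 2): punch at orig (3,26); cuts so far [(3, 26)]; region rows[3,4) x cols[24,32) = 1x8
Op 6 cut(0, 7): punch at orig (3,31); cuts so far [(3, 26), (3, 31)]; region rows[3,4) x cols[24,32) = 1x8
Unfold 1 (reflect across v@24): 4 holes -> [(3, 16), (3, 21), (3, 26), (3, 31)]
Unfold 2 (reflect across h@3): 8 holes -> [(2, 16), (2, 21), (2, 26), (2, 31), (3, 16), (3, 21), (3, 26), (3, 31)]
Unfold 3 (reflect across v@16): 16 holes -> [(2, 0), (2, 5), (2, 10), (2, 15), (2, 16), (2, 21), (2, 26), (2, 31), (3, 0), (3, 5), (3, 10), (3, 15), (3, 16), (3, 21), (3, 26), (3, 31)]
Unfold 4 (reflect across h@2): 32 holes -> [(0, 0), (0, 5), (0, 10), (0, 15), (0, 16), (0, 21), (0, 26), (0, 31), (1, 0), (1, 5), (1, 10), (1, 15), (1, 16), (1, 21), (1, 26), (1, 31), (2, 0), (2, 5), (2, 10), (2, 15), (2, 16), (2, 21), (2, 26), (2, 31), (3, 0), (3, 5), (3, 10), (3, 15), (3, 16), (3, 21), (3, 26), (3, 31)]

Answer: 32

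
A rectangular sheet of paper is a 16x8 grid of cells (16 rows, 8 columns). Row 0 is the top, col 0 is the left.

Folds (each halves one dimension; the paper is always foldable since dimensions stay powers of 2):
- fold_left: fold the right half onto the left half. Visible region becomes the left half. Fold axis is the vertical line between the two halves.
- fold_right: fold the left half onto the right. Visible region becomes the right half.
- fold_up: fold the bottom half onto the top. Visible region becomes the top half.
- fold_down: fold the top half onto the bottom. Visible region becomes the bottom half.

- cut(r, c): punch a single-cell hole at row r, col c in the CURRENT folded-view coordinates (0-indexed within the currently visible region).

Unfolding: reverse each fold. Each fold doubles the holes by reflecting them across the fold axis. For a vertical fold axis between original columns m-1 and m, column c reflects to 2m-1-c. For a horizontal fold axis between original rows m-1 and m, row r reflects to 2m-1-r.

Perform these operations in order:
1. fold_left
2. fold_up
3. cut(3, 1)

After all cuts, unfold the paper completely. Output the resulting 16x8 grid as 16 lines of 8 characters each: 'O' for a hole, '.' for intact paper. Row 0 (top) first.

Op 1 fold_left: fold axis v@4; visible region now rows[0,16) x cols[0,4) = 16x4
Op 2 fold_up: fold axis h@8; visible region now rows[0,8) x cols[0,4) = 8x4
Op 3 cut(3, 1): punch at orig (3,1); cuts so far [(3, 1)]; region rows[0,8) x cols[0,4) = 8x4
Unfold 1 (reflect across h@8): 2 holes -> [(3, 1), (12, 1)]
Unfold 2 (reflect across v@4): 4 holes -> [(3, 1), (3, 6), (12, 1), (12, 6)]

Answer: ........
........
........
.O....O.
........
........
........
........
........
........
........
........
.O....O.
........
........
........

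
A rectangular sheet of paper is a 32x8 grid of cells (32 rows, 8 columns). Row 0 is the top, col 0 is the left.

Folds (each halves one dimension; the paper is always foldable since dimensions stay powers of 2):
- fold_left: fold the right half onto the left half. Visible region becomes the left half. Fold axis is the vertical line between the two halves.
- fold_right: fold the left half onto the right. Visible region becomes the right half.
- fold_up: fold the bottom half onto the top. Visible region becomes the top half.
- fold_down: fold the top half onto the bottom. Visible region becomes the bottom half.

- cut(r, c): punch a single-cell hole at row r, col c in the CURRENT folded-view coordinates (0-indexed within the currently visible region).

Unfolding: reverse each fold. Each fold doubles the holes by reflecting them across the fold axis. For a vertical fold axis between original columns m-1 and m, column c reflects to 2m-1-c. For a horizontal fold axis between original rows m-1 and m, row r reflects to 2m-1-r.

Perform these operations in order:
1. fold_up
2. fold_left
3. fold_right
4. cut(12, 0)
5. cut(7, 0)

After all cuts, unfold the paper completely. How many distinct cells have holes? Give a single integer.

Answer: 16

Derivation:
Op 1 fold_up: fold axis h@16; visible region now rows[0,16) x cols[0,8) = 16x8
Op 2 fold_left: fold axis v@4; visible region now rows[0,16) x cols[0,4) = 16x4
Op 3 fold_right: fold axis v@2; visible region now rows[0,16) x cols[2,4) = 16x2
Op 4 cut(12, 0): punch at orig (12,2); cuts so far [(12, 2)]; region rows[0,16) x cols[2,4) = 16x2
Op 5 cut(7, 0): punch at orig (7,2); cuts so far [(7, 2), (12, 2)]; region rows[0,16) x cols[2,4) = 16x2
Unfold 1 (reflect across v@2): 4 holes -> [(7, 1), (7, 2), (12, 1), (12, 2)]
Unfold 2 (reflect across v@4): 8 holes -> [(7, 1), (7, 2), (7, 5), (7, 6), (12, 1), (12, 2), (12, 5), (12, 6)]
Unfold 3 (reflect across h@16): 16 holes -> [(7, 1), (7, 2), (7, 5), (7, 6), (12, 1), (12, 2), (12, 5), (12, 6), (19, 1), (19, 2), (19, 5), (19, 6), (24, 1), (24, 2), (24, 5), (24, 6)]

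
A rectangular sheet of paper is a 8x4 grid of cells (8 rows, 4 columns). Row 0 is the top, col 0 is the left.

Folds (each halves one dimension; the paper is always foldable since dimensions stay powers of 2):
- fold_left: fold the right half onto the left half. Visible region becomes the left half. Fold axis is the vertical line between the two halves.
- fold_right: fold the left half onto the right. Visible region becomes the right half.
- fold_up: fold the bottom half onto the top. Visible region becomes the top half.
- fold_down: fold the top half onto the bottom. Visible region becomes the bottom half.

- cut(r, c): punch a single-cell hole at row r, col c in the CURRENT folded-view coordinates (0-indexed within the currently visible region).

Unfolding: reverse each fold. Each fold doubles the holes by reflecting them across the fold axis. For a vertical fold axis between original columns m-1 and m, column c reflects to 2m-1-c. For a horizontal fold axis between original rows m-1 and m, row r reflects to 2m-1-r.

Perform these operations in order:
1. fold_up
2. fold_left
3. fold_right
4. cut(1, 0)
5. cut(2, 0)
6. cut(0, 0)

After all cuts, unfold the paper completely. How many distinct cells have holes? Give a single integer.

Answer: 24

Derivation:
Op 1 fold_up: fold axis h@4; visible region now rows[0,4) x cols[0,4) = 4x4
Op 2 fold_left: fold axis v@2; visible region now rows[0,4) x cols[0,2) = 4x2
Op 3 fold_right: fold axis v@1; visible region now rows[0,4) x cols[1,2) = 4x1
Op 4 cut(1, 0): punch at orig (1,1); cuts so far [(1, 1)]; region rows[0,4) x cols[1,2) = 4x1
Op 5 cut(2, 0): punch at orig (2,1); cuts so far [(1, 1), (2, 1)]; region rows[0,4) x cols[1,2) = 4x1
Op 6 cut(0, 0): punch at orig (0,1); cuts so far [(0, 1), (1, 1), (2, 1)]; region rows[0,4) x cols[1,2) = 4x1
Unfold 1 (reflect across v@1): 6 holes -> [(0, 0), (0, 1), (1, 0), (1, 1), (2, 0), (2, 1)]
Unfold 2 (reflect across v@2): 12 holes -> [(0, 0), (0, 1), (0, 2), (0, 3), (1, 0), (1, 1), (1, 2), (1, 3), (2, 0), (2, 1), (2, 2), (2, 3)]
Unfold 3 (reflect across h@4): 24 holes -> [(0, 0), (0, 1), (0, 2), (0, 3), (1, 0), (1, 1), (1, 2), (1, 3), (2, 0), (2, 1), (2, 2), (2, 3), (5, 0), (5, 1), (5, 2), (5, 3), (6, 0), (6, 1), (6, 2), (6, 3), (7, 0), (7, 1), (7, 2), (7, 3)]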